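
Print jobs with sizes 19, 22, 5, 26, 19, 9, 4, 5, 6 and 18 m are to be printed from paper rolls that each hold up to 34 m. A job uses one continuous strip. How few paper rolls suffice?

5

Total = 26 + 22 + 19 + 19 + 18 + 9 + 6 + 5 + 5 + 4 = 133 m.
Lower bound: ⌈133/34⌉ = 4 paper rolls.
Also, 5 print jobs each exceed 17 m, and no two of those can share a roll, so at least 5 paper rolls are needed.
A packing using 5 paper rolls:
  roll 1: 26 + 6 = 32
  roll 2: 22 + 9 = 31
  roll 3: 19 + 5 + 5 + 4 = 33
  roll 4: 19 = 19
  roll 5: 18 = 18
This matches the lower bound, so 5 is optimal.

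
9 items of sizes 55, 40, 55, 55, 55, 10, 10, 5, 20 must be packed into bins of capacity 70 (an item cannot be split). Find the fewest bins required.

5

Total = 55 + 55 + 55 + 55 + 40 + 20 + 10 + 10 + 5 = 305.
Lower bound: ⌈305/70⌉ = 5 bins.
A packing using 5 bins:
  bin 1: 55 + 10 + 5 = 70
  bin 2: 55 + 10 = 65
  bin 3: 55 = 55
  bin 4: 55 = 55
  bin 5: 40 + 20 = 60
This matches the lower bound, so 5 is optimal.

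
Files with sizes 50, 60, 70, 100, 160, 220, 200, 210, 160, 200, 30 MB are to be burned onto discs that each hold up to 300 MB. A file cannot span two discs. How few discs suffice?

Total = 220 + 210 + 200 + 200 + 160 + 160 + 100 + 70 + 60 + 50 + 30 = 1460 MB.
Lower bound: ⌈1460/300⌉ = 5 discs.
Also, 6 files each exceed 150 MB, and no two of those can share a disc, so at least 6 discs are needed.
A packing using 6 discs:
  disc 1: 220 + 70 = 290
  disc 2: 210 + 60 + 30 = 300
  disc 3: 200 + 100 = 300
  disc 4: 200 + 50 = 250
  disc 5: 160 = 160
  disc 6: 160 = 160
This matches the lower bound, so 6 is optimal.

6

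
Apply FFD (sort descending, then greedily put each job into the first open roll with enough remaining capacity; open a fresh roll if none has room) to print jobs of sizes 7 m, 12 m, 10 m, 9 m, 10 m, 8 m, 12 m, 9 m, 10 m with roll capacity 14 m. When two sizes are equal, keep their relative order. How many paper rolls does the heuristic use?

Sorted descending: 12, 12, 10, 10, 10, 9, 9, 8, 7.
  12 → roll 1 (new)  [load 12/14]
  12 → roll 2 (new)  [load 12/14]
  10 → roll 3 (new)  [load 10/14]
  10 → roll 4 (new)  [load 10/14]
  10 → roll 5 (new)  [load 10/14]
  9 → roll 6 (new)  [load 9/14]
  9 → roll 7 (new)  [load 9/14]
  8 → roll 8 (new)  [load 8/14]
  7 → roll 9 (new)  [load 7/14]
9 paper rolls opened.

9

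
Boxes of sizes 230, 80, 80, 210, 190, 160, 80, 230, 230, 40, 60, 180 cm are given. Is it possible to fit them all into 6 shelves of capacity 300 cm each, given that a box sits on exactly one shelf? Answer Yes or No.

Total = 1770 cm; ⌈1770/300⌉ = 6.
7 boxes each exceed half the capacity and cannot share a shelf, forcing at least 7 shelves.
At least 7 shelves are required, but only 6 are allowed.

No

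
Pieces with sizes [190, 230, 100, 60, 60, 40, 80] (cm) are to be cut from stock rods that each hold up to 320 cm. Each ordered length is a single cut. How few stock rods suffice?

3

Total = 230 + 190 + 100 + 80 + 60 + 60 + 40 = 760 cm.
Lower bound: ⌈760/320⌉ = 3 stock rods.
A packing using 3 stock rods:
  stock rod 1: 230 + 80 = 310
  stock rod 2: 190 + 100 = 290
  stock rod 3: 60 + 60 + 40 = 160
This matches the lower bound, so 3 is optimal.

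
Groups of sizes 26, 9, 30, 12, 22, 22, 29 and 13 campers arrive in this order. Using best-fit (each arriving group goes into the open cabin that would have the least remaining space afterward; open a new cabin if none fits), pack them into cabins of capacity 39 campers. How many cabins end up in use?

  26 → cabin 1 (new)  [load 26/39]
  9 → cabin 1  [load 35/39]
  30 → cabin 2 (new)  [load 30/39]
  12 → cabin 3 (new)  [load 12/39]
  22 → cabin 3  [load 34/39]
  22 → cabin 4 (new)  [load 22/39]
  29 → cabin 5 (new)  [load 29/39]
  13 → cabin 4  [load 35/39]
5 cabins opened.

5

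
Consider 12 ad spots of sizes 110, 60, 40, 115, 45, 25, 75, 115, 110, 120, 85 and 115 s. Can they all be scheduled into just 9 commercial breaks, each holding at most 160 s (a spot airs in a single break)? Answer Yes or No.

Yes

A valid assignment using 8 commercial breaks:
  break 1: 120 + 40 = 160
  break 2: 115 + 45 = 160
  break 3: 115 + 25 = 140
  break 4: 115 = 115
  break 5: 110 = 110
  break 6: 110 = 110
  break 7: 85 + 75 = 160
  break 8: 60 = 60
That uses only 8 ≤ 9, so 9 commercial breaks are enough.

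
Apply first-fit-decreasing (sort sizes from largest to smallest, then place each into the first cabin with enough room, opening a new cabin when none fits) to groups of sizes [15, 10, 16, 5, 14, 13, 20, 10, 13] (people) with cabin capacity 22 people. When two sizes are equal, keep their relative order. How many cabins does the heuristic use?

Sorted descending: 20, 16, 15, 14, 13, 13, 10, 10, 5.
  20 → cabin 1 (new)  [load 20/22]
  16 → cabin 2 (new)  [load 16/22]
  15 → cabin 3 (new)  [load 15/22]
  14 → cabin 4 (new)  [load 14/22]
  13 → cabin 5 (new)  [load 13/22]
  13 → cabin 6 (new)  [load 13/22]
  10 → cabin 7 (new)  [load 10/22]
  10 → cabin 7  [load 20/22]
  5 → cabin 2  [load 21/22]
7 cabins opened.

7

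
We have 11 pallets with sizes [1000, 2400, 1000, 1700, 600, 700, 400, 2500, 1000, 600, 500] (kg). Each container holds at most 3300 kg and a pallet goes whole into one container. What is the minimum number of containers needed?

Total = 2500 + 2400 + 1700 + 1000 + 1000 + 1000 + 700 + 600 + 600 + 500 + 400 = 12400 kg.
Lower bound: ⌈12400/3300⌉ = 4 containers.
A packing using 4 containers:
  container 1: 2500 + 700 = 3200
  container 2: 2400 + 600 = 3000
  container 3: 1700 + 1000 + 600 = 3300
  container 4: 1000 + 1000 + 500 + 400 = 2900
This matches the lower bound, so 4 is optimal.

4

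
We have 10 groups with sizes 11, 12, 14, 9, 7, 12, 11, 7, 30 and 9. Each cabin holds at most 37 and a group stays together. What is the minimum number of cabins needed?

Total = 30 + 14 + 12 + 12 + 11 + 11 + 9 + 9 + 7 + 7 = 122.
Lower bound: ⌈122/37⌉ = 4 cabins.
A packing using 4 cabins:
  cabin 1: 30 + 7 = 37
  cabin 2: 14 + 12 + 11 = 37
  cabin 3: 12 + 11 + 9 = 32
  cabin 4: 9 + 7 = 16
This matches the lower bound, so 4 is optimal.

4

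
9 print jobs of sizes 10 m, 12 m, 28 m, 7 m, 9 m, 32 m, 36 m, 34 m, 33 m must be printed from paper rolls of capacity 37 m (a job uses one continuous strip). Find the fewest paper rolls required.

6

Total = 36 + 34 + 33 + 32 + 28 + 12 + 10 + 9 + 7 = 201 m.
Lower bound: ⌈201/37⌉ = 6 paper rolls.
A packing using 6 paper rolls:
  roll 1: 36 = 36
  roll 2: 34 = 34
  roll 3: 33 = 33
  roll 4: 32 = 32
  roll 5: 28 + 9 = 37
  roll 6: 12 + 10 + 7 = 29
This matches the lower bound, so 6 is optimal.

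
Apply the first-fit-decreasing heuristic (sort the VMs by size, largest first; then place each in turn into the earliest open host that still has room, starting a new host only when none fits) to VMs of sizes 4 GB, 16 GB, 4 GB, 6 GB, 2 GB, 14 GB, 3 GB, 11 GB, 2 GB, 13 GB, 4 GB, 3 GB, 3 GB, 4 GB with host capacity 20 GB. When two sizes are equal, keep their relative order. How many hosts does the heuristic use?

Sorted descending: 16, 14, 13, 11, 6, 4, 4, 4, 4, 3, 3, 3, 2, 2.
  16 → host 1 (new)  [load 16/20]
  14 → host 2 (new)  [load 14/20]
  13 → host 3 (new)  [load 13/20]
  11 → host 4 (new)  [load 11/20]
  6 → host 2  [load 20/20]
  4 → host 1  [load 20/20]
  4 → host 3  [load 17/20]
  4 → host 4  [load 15/20]
  4 → host 4  [load 19/20]
  3 → host 3  [load 20/20]
  3 → host 5 (new)  [load 3/20]
  3 → host 5  [load 6/20]
  2 → host 5  [load 8/20]
  2 → host 5  [load 10/20]
5 hosts opened.

5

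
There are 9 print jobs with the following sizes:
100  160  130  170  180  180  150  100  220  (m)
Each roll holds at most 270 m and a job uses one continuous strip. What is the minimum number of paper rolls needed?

Total = 220 + 180 + 180 + 170 + 160 + 150 + 130 + 100 + 100 = 1390 m.
Lower bound: ⌈1390/270⌉ = 6 paper rolls.
A packing using 7 paper rolls:
  roll 1: 220 = 220
  roll 2: 180 = 180
  roll 3: 180 = 180
  roll 4: 170 + 100 = 270
  roll 5: 160 + 100 = 260
  roll 6: 150 = 150
  roll 7: 130 = 130
No arrangement into 6 paper rolls stays within capacity, so 7 is optimal.

7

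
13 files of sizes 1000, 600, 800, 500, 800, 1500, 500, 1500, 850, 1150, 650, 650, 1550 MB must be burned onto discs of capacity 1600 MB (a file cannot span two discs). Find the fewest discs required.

Total = 1550 + 1500 + 1500 + 1150 + 1000 + 850 + 800 + 800 + 650 + 650 + 600 + 500 + 500 = 12050 MB.
Lower bound: ⌈12050/1600⌉ = 8 discs.
A packing using 9 discs:
  disc 1: 1550 = 1550
  disc 2: 1500 = 1500
  disc 3: 1500 = 1500
  disc 4: 1150 = 1150
  disc 5: 1000 + 600 = 1600
  disc 6: 850 + 650 = 1500
  disc 7: 800 + 800 = 1600
  disc 8: 650 + 500 = 1150
  disc 9: 500 = 500
No arrangement into 8 discs stays within capacity, so 9 is optimal.

9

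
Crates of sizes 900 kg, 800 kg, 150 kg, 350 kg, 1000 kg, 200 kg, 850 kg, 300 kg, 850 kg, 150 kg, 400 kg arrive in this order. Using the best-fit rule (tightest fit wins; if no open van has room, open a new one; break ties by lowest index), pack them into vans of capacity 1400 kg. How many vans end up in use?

5

  900 → van 1 (new)  [load 900/1400]
  800 → van 2 (new)  [load 800/1400]
  150 → van 1  [load 1050/1400]
  350 → van 1  [load 1400/1400]
  1000 → van 3 (new)  [load 1000/1400]
  200 → van 3  [load 1200/1400]
  850 → van 4 (new)  [load 850/1400]
  300 → van 4  [load 1150/1400]
  850 → van 5 (new)  [load 850/1400]
  150 → van 3  [load 1350/1400]
  400 → van 5  [load 1250/1400]
5 vans opened.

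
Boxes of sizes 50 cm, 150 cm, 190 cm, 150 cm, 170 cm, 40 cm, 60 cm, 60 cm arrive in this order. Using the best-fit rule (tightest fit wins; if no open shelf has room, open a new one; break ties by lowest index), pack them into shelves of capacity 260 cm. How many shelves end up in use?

  50 → shelf 1 (new)  [load 50/260]
  150 → shelf 1  [load 200/260]
  190 → shelf 2 (new)  [load 190/260]
  150 → shelf 3 (new)  [load 150/260]
  170 → shelf 4 (new)  [load 170/260]
  40 → shelf 1  [load 240/260]
  60 → shelf 2  [load 250/260]
  60 → shelf 4  [load 230/260]
4 shelves opened.

4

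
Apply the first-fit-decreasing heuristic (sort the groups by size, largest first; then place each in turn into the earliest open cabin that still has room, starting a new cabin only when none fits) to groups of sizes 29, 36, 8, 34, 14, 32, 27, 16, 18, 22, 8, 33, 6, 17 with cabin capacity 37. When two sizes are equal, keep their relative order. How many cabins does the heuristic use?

9

Sorted descending: 36, 34, 33, 32, 29, 27, 22, 18, 17, 16, 14, 8, 8, 6.
  36 → cabin 1 (new)  [load 36/37]
  34 → cabin 2 (new)  [load 34/37]
  33 → cabin 3 (new)  [load 33/37]
  32 → cabin 4 (new)  [load 32/37]
  29 → cabin 5 (new)  [load 29/37]
  27 → cabin 6 (new)  [load 27/37]
  22 → cabin 7 (new)  [load 22/37]
  18 → cabin 8 (new)  [load 18/37]
  17 → cabin 8  [load 35/37]
  16 → cabin 9 (new)  [load 16/37]
  14 → cabin 7  [load 36/37]
  8 → cabin 5  [load 37/37]
  8 → cabin 6  [load 35/37]
  6 → cabin 9  [load 22/37]
9 cabins opened.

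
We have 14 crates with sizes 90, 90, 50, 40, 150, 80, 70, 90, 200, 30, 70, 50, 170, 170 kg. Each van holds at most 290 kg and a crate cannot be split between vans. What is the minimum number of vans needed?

5

Total = 200 + 170 + 170 + 150 + 90 + 90 + 90 + 80 + 70 + 70 + 50 + 50 + 40 + 30 = 1350 kg.
Lower bound: ⌈1350/290⌉ = 5 vans.
A packing using 5 vans:
  van 1: 200 + 90 = 290
  van 2: 170 + 90 + 30 = 290
  van 3: 170 + 90 = 260
  van 4: 150 + 80 + 50 = 280
  van 5: 70 + 70 + 50 + 40 = 230
This matches the lower bound, so 5 is optimal.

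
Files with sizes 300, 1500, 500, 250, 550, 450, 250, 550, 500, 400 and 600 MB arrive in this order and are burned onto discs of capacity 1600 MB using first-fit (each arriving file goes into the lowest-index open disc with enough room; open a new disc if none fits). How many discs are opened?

4

  300 → disc 1 (new)  [load 300/1600]
  1500 → disc 2 (new)  [load 1500/1600]
  500 → disc 1  [load 800/1600]
  250 → disc 1  [load 1050/1600]
  550 → disc 1  [load 1600/1600]
  450 → disc 3 (new)  [load 450/1600]
  250 → disc 3  [load 700/1600]
  550 → disc 3  [load 1250/1600]
  500 → disc 4 (new)  [load 500/1600]
  400 → disc 4  [load 900/1600]
  600 → disc 4  [load 1500/1600]
4 discs opened.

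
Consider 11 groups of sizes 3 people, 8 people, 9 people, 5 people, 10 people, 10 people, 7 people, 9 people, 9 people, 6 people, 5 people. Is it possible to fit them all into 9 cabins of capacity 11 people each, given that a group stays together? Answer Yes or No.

Yes

A valid assignment using 9 cabins:
  cabin 1: 10 = 10
  cabin 2: 10 = 10
  cabin 3: 9 = 9
  cabin 4: 9 = 9
  cabin 5: 9 = 9
  cabin 6: 8 + 3 = 11
  cabin 7: 7 = 7
  cabin 8: 6 + 5 = 11
  cabin 9: 5 = 5
Every load is within 11 people, so 9 cabins suffice.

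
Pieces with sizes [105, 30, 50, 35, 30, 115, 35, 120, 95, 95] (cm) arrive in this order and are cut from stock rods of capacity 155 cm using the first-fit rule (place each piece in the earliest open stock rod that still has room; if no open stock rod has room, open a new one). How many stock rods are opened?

6

  105 → stock rod 1 (new)  [load 105/155]
  30 → stock rod 1  [load 135/155]
  50 → stock rod 2 (new)  [load 50/155]
  35 → stock rod 2  [load 85/155]
  30 → stock rod 2  [load 115/155]
  115 → stock rod 3 (new)  [load 115/155]
  35 → stock rod 2  [load 150/155]
  120 → stock rod 4 (new)  [load 120/155]
  95 → stock rod 5 (new)  [load 95/155]
  95 → stock rod 6 (new)  [load 95/155]
6 stock rods opened.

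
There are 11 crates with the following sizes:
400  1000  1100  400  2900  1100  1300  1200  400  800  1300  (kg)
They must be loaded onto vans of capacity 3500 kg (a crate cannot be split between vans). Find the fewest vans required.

Total = 2900 + 1300 + 1300 + 1200 + 1100 + 1100 + 1000 + 800 + 400 + 400 + 400 = 11900 kg.
Lower bound: ⌈11900/3500⌉ = 4 vans.
A packing using 4 vans:
  van 1: 2900 + 400 = 3300
  van 2: 1300 + 1300 + 800 = 3400
  van 3: 1200 + 1100 + 1100 = 3400
  van 4: 1000 + 400 + 400 = 1800
This matches the lower bound, so 4 is optimal.

4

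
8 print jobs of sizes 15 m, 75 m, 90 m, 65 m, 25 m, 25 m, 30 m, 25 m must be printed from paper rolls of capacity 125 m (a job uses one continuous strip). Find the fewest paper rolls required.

3

Total = 90 + 75 + 65 + 30 + 25 + 25 + 25 + 15 = 350 m.
Lower bound: ⌈350/125⌉ = 3 paper rolls.
A packing using 3 paper rolls:
  roll 1: 90 + 30 = 120
  roll 2: 75 + 25 + 25 = 125
  roll 3: 65 + 25 + 15 = 105
This matches the lower bound, so 3 is optimal.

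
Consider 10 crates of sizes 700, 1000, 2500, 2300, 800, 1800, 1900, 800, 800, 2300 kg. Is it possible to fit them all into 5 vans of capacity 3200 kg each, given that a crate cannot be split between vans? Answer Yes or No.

A valid assignment using 5 vans:
  van 1: 2500 + 700 = 3200
  van 2: 2300 + 800 = 3100
  van 3: 2300 + 800 = 3100
  van 4: 1900 + 1000 = 2900
  van 5: 1800 + 800 = 2600
Every load is within 3200 kg, so 5 vans suffice.

Yes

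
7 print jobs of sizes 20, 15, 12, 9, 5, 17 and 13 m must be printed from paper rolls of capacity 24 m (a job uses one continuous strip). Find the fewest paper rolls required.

5

Total = 20 + 17 + 15 + 13 + 12 + 9 + 5 = 91 m.
Lower bound: ⌈91/24⌉ = 4 paper rolls.
A packing using 5 paper rolls:
  roll 1: 20 = 20
  roll 2: 17 + 5 = 22
  roll 3: 15 + 9 = 24
  roll 4: 13 = 13
  roll 5: 12 = 12
No arrangement into 4 paper rolls stays within capacity, so 5 is optimal.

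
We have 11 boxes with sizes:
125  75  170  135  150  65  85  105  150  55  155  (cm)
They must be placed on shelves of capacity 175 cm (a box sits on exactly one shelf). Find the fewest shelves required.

9

Total = 170 + 155 + 150 + 150 + 135 + 125 + 105 + 85 + 75 + 65 + 55 = 1270 cm.
Lower bound: ⌈1270/175⌉ = 8 shelves.
A packing using 9 shelves:
  shelf 1: 170 = 170
  shelf 2: 155 = 155
  shelf 3: 150 = 150
  shelf 4: 150 = 150
  shelf 5: 135 = 135
  shelf 6: 125 = 125
  shelf 7: 105 + 65 = 170
  shelf 8: 85 + 75 = 160
  shelf 9: 55 = 55
No arrangement into 8 shelves stays within capacity, so 9 is optimal.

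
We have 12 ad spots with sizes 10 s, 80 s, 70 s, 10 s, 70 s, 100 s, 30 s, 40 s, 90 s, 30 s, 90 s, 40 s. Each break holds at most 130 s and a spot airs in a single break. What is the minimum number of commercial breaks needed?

6

Total = 100 + 90 + 90 + 80 + 70 + 70 + 40 + 40 + 30 + 30 + 10 + 10 = 660 s.
Lower bound: ⌈660/130⌉ = 6 commercial breaks.
A packing using 6 commercial breaks:
  break 1: 100 + 30 = 130
  break 2: 90 + 40 = 130
  break 3: 90 + 40 = 130
  break 4: 80 + 30 + 10 + 10 = 130
  break 5: 70 = 70
  break 6: 70 = 70
This matches the lower bound, so 6 is optimal.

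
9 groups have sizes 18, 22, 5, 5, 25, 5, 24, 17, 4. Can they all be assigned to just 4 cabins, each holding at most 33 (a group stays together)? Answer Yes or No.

No

Total = 125; ⌈125/33⌉ = 4.
5 groups each exceed half the capacity and cannot share a cabin, forcing at least 5 cabins.
At least 5 cabins are required, but only 4 are allowed.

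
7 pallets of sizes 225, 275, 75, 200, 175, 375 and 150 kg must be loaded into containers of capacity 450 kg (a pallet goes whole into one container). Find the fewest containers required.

4

Total = 375 + 275 + 225 + 200 + 175 + 150 + 75 = 1475 kg.
Lower bound: ⌈1475/450⌉ = 4 containers.
A packing using 4 containers:
  container 1: 375 + 75 = 450
  container 2: 275 + 175 = 450
  container 3: 225 + 200 = 425
  container 4: 150 = 150
This matches the lower bound, so 4 is optimal.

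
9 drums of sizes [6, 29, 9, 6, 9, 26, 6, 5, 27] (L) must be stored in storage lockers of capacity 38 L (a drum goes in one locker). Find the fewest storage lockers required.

Total = 29 + 27 + 26 + 9 + 9 + 6 + 6 + 6 + 5 = 123 L.
Lower bound: ⌈123/38⌉ = 4 storage lockers.
A packing using 4 storage lockers:
  locker 1: 29 + 9 = 38
  locker 2: 27 + 9 = 36
  locker 3: 26 + 6 + 6 = 38
  locker 4: 6 + 5 = 11
This matches the lower bound, so 4 is optimal.

4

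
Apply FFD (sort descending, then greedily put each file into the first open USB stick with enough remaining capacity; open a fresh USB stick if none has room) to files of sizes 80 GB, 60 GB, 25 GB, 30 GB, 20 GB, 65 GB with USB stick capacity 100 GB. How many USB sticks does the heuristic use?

3

Sorted descending: 80, 65, 60, 30, 25, 20.
  80 → USB stick 1 (new)  [load 80/100]
  65 → USB stick 2 (new)  [load 65/100]
  60 → USB stick 3 (new)  [load 60/100]
  30 → USB stick 2  [load 95/100]
  25 → USB stick 3  [load 85/100]
  20 → USB stick 1  [load 100/100]
3 USB sticks opened.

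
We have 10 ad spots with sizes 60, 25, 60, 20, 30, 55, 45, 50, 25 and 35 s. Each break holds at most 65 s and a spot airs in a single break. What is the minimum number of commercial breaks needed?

7

Total = 60 + 60 + 55 + 50 + 45 + 35 + 30 + 25 + 25 + 20 = 405 s.
Lower bound: ⌈405/65⌉ = 7 commercial breaks.
A packing using 7 commercial breaks:
  break 1: 60 = 60
  break 2: 60 = 60
  break 3: 55 = 55
  break 4: 50 = 50
  break 5: 45 + 20 = 65
  break 6: 35 + 30 = 65
  break 7: 25 + 25 = 50
This matches the lower bound, so 7 is optimal.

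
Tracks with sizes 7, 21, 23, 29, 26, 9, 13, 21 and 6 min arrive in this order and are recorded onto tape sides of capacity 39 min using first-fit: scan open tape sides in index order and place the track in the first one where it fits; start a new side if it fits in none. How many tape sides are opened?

  7 → side 1 (new)  [load 7/39]
  21 → side 1  [load 28/39]
  23 → side 2 (new)  [load 23/39]
  29 → side 3 (new)  [load 29/39]
  26 → side 4 (new)  [load 26/39]
  9 → side 1  [load 37/39]
  13 → side 2  [load 36/39]
  21 → side 5 (new)  [load 21/39]
  6 → side 3  [load 35/39]
5 tape sides opened.

5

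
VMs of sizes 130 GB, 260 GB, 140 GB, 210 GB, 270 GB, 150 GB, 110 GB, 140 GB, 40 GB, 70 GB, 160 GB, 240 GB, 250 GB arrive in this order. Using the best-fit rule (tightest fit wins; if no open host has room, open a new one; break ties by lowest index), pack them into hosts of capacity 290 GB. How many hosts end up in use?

9

  130 → host 1 (new)  [load 130/290]
  260 → host 2 (new)  [load 260/290]
  140 → host 1  [load 270/290]
  210 → host 3 (new)  [load 210/290]
  270 → host 4 (new)  [load 270/290]
  150 → host 5 (new)  [load 150/290]
  110 → host 5  [load 260/290]
  140 → host 6 (new)  [load 140/290]
  40 → host 3  [load 250/290]
  70 → host 6  [load 210/290]
  160 → host 7 (new)  [load 160/290]
  240 → host 8 (new)  [load 240/290]
  250 → host 9 (new)  [load 250/290]
9 hosts opened.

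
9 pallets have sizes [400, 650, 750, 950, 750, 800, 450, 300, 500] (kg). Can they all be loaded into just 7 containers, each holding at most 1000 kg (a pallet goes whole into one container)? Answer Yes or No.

A valid assignment using 7 containers:
  container 1: 950 = 950
  container 2: 800 = 800
  container 3: 750 = 750
  container 4: 750 = 750
  container 5: 650 + 300 = 950
  container 6: 500 + 450 = 950
  container 7: 400 = 400
Every load is within 1000 kg, so 7 containers suffice.

Yes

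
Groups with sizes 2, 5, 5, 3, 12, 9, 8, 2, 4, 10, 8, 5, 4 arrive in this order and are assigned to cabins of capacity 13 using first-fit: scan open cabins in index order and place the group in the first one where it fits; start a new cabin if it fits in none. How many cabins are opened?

7

  2 → cabin 1 (new)  [load 2/13]
  5 → cabin 1  [load 7/13]
  5 → cabin 1  [load 12/13]
  3 → cabin 2 (new)  [load 3/13]
  12 → cabin 3 (new)  [load 12/13]
  9 → cabin 2  [load 12/13]
  8 → cabin 4 (new)  [load 8/13]
  2 → cabin 4  [load 10/13]
  4 → cabin 5 (new)  [load 4/13]
  10 → cabin 6 (new)  [load 10/13]
  8 → cabin 5  [load 12/13]
  5 → cabin 7 (new)  [load 5/13]
  4 → cabin 7  [load 9/13]
7 cabins opened.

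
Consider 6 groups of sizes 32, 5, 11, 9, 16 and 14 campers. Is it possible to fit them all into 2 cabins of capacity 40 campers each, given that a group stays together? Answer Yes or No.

No

Total = 87 campers; ⌈87/40⌉ = 3.
At least 3 cabins are required, but only 2 are allowed.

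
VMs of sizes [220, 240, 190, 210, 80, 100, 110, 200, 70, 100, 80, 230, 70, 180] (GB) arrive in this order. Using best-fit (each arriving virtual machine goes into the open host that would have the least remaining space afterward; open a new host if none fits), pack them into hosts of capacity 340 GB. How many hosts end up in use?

7

  220 → host 1 (new)  [load 220/340]
  240 → host 2 (new)  [load 240/340]
  190 → host 3 (new)  [load 190/340]
  210 → host 4 (new)  [load 210/340]
  80 → host 2  [load 320/340]
  100 → host 1  [load 320/340]
  110 → host 4  [load 320/340]
  200 → host 5 (new)  [load 200/340]
  70 → host 5  [load 270/340]
  100 → host 3  [load 290/340]
  80 → host 6 (new)  [load 80/340]
  230 → host 6  [load 310/340]
  70 → host 5  [load 340/340]
  180 → host 7 (new)  [load 180/340]
7 hosts opened.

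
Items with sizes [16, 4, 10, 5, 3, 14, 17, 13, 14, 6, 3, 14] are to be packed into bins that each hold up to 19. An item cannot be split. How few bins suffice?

Total = 17 + 16 + 14 + 14 + 14 + 13 + 10 + 6 + 5 + 4 + 3 + 3 = 119.
Lower bound: ⌈119/19⌉ = 7 bins.
A packing using 7 bins:
  bin 1: 17 = 17
  bin 2: 16 + 3 = 19
  bin 3: 14 + 5 = 19
  bin 4: 14 + 4 = 18
  bin 5: 14 + 3 = 17
  bin 6: 13 + 6 = 19
  bin 7: 10 = 10
This matches the lower bound, so 7 is optimal.

7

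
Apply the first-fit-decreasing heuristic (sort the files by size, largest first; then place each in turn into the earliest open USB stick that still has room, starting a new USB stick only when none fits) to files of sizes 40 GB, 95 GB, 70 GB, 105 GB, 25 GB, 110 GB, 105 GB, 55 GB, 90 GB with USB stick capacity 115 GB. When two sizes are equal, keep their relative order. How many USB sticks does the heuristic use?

Sorted descending: 110, 105, 105, 95, 90, 70, 55, 40, 25.
  110 → USB stick 1 (new)  [load 110/115]
  105 → USB stick 2 (new)  [load 105/115]
  105 → USB stick 3 (new)  [load 105/115]
  95 → USB stick 4 (new)  [load 95/115]
  90 → USB stick 5 (new)  [load 90/115]
  70 → USB stick 6 (new)  [load 70/115]
  55 → USB stick 7 (new)  [load 55/115]
  40 → USB stick 6  [load 110/115]
  25 → USB stick 5  [load 115/115]
7 USB sticks opened.

7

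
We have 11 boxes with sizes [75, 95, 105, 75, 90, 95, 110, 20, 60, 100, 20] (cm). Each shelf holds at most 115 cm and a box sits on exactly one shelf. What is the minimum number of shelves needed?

Total = 110 + 105 + 100 + 95 + 95 + 90 + 75 + 75 + 60 + 20 + 20 = 845 cm.
Lower bound: ⌈845/115⌉ = 8 shelves.
Also, 9 boxes each exceed 115/2 cm, and no two of those can share a shelf, so at least 9 shelves are needed.
A packing using 9 shelves:
  shelf 1: 110 = 110
  shelf 2: 105 = 105
  shelf 3: 100 = 100
  shelf 4: 95 + 20 = 115
  shelf 5: 95 + 20 = 115
  shelf 6: 90 = 90
  shelf 7: 75 = 75
  shelf 8: 75 = 75
  shelf 9: 60 = 60
This matches the lower bound, so 9 is optimal.

9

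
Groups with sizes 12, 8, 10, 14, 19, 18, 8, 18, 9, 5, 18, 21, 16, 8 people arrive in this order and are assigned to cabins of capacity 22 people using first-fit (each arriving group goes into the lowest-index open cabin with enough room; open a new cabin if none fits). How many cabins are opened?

10

  12 → cabin 1 (new)  [load 12/22]
  8 → cabin 1  [load 20/22]
  10 → cabin 2 (new)  [load 10/22]
  14 → cabin 3 (new)  [load 14/22]
  19 → cabin 4 (new)  [load 19/22]
  18 → cabin 5 (new)  [load 18/22]
  8 → cabin 2  [load 18/22]
  18 → cabin 6 (new)  [load 18/22]
  9 → cabin 7 (new)  [load 9/22]
  5 → cabin 3  [load 19/22]
  18 → cabin 8 (new)  [load 18/22]
  21 → cabin 9 (new)  [load 21/22]
  16 → cabin 10 (new)  [load 16/22]
  8 → cabin 7  [load 17/22]
10 cabins opened.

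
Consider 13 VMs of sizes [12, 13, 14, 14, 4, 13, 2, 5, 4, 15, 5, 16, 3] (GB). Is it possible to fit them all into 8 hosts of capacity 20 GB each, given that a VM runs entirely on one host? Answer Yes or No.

Yes

A valid assignment using 7 hosts:
  host 1: 16 + 4 = 20
  host 2: 15 + 5 = 20
  host 3: 14 + 5 = 19
  host 4: 14 + 4 + 2 = 20
  host 5: 13 + 3 = 16
  host 6: 13 = 13
  host 7: 12 = 12
That uses only 7 ≤ 8, so 8 hosts are enough.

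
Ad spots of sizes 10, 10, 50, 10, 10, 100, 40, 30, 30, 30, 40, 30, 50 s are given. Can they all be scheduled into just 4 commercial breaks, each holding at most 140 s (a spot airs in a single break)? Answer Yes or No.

Yes

A valid assignment using 4 commercial breaks:
  break 1: 100 + 40 = 140
  break 2: 50 + 50 + 40 = 140
  break 3: 30 + 30 + 30 + 30 + 10 + 10 = 140
  break 4: 10 + 10 = 20
Every load is within 140 s, so 4 commercial breaks suffice.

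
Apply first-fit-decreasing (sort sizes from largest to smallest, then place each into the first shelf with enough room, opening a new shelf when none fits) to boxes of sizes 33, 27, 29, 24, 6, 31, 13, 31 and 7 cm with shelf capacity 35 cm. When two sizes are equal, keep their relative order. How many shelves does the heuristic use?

Sorted descending: 33, 31, 31, 29, 27, 24, 13, 7, 6.
  33 → shelf 1 (new)  [load 33/35]
  31 → shelf 2 (new)  [load 31/35]
  31 → shelf 3 (new)  [load 31/35]
  29 → shelf 4 (new)  [load 29/35]
  27 → shelf 5 (new)  [load 27/35]
  24 → shelf 6 (new)  [load 24/35]
  13 → shelf 7 (new)  [load 13/35]
  7 → shelf 5  [load 34/35]
  6 → shelf 4  [load 35/35]
7 shelves opened.

7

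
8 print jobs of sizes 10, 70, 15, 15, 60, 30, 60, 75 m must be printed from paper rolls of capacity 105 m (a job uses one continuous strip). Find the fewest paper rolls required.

4

Total = 75 + 70 + 60 + 60 + 30 + 15 + 15 + 10 = 335 m.
Lower bound: ⌈335/105⌉ = 4 paper rolls.
A packing using 4 paper rolls:
  roll 1: 75 + 30 = 105
  roll 2: 70 + 15 + 15 = 100
  roll 3: 60 + 10 = 70
  roll 4: 60 = 60
This matches the lower bound, so 4 is optimal.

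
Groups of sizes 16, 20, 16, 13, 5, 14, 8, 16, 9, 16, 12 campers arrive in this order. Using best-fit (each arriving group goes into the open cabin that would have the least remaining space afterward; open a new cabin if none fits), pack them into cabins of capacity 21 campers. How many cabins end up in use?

8

  16 → cabin 1 (new)  [load 16/21]
  20 → cabin 2 (new)  [load 20/21]
  16 → cabin 3 (new)  [load 16/21]
  13 → cabin 4 (new)  [load 13/21]
  5 → cabin 1  [load 21/21]
  14 → cabin 5 (new)  [load 14/21]
  8 → cabin 4  [load 21/21]
  16 → cabin 6 (new)  [load 16/21]
  9 → cabin 7 (new)  [load 9/21]
  16 → cabin 8 (new)  [load 16/21]
  12 → cabin 7  [load 21/21]
8 cabins opened.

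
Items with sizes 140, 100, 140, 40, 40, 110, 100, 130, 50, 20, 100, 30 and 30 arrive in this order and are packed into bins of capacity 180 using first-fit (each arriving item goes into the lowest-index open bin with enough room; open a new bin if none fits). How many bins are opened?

7

  140 → bin 1 (new)  [load 140/180]
  100 → bin 2 (new)  [load 100/180]
  140 → bin 3 (new)  [load 140/180]
  40 → bin 1  [load 180/180]
  40 → bin 2  [load 140/180]
  110 → bin 4 (new)  [load 110/180]
  100 → bin 5 (new)  [load 100/180]
  130 → bin 6 (new)  [load 130/180]
  50 → bin 4  [load 160/180]
  20 → bin 2  [load 160/180]
  100 → bin 7 (new)  [load 100/180]
  30 → bin 3  [load 170/180]
  30 → bin 5  [load 130/180]
7 bins opened.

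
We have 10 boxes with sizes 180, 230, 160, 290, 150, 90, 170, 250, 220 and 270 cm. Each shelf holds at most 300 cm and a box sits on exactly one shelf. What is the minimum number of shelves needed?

Total = 290 + 270 + 250 + 230 + 220 + 180 + 170 + 160 + 150 + 90 = 2010 cm.
Lower bound: ⌈2010/300⌉ = 7 shelves.
Also, 8 boxes each exceed 150 cm, and no two of those can share a shelf, so at least 8 shelves are needed.
A packing using 9 shelves:
  shelf 1: 290 = 290
  shelf 2: 270 = 270
  shelf 3: 250 = 250
  shelf 4: 230 = 230
  shelf 5: 220 = 220
  shelf 6: 180 + 90 = 270
  shelf 7: 170 = 170
  shelf 8: 160 = 160
  shelf 9: 150 = 150
No arrangement into 8 shelves stays within capacity, so 9 is optimal.

9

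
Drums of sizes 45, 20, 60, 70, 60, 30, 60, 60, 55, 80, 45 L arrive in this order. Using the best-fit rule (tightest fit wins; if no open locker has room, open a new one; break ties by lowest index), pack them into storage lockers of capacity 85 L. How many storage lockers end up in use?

9

  45 → locker 1 (new)  [load 45/85]
  20 → locker 1  [load 65/85]
  60 → locker 2 (new)  [load 60/85]
  70 → locker 3 (new)  [load 70/85]
  60 → locker 4 (new)  [load 60/85]
  30 → locker 5 (new)  [load 30/85]
  60 → locker 6 (new)  [load 60/85]
  60 → locker 7 (new)  [load 60/85]
  55 → locker 5  [load 85/85]
  80 → locker 8 (new)  [load 80/85]
  45 → locker 9 (new)  [load 45/85]
9 storage lockers opened.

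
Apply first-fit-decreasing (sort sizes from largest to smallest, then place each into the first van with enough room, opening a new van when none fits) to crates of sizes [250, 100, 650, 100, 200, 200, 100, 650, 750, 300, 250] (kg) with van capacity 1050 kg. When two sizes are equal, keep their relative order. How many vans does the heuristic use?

4

Sorted descending: 750, 650, 650, 300, 250, 250, 200, 200, 100, 100, 100.
  750 → van 1 (new)  [load 750/1050]
  650 → van 2 (new)  [load 650/1050]
  650 → van 3 (new)  [load 650/1050]
  300 → van 1  [load 1050/1050]
  250 → van 2  [load 900/1050]
  250 → van 3  [load 900/1050]
  200 → van 4 (new)  [load 200/1050]
  200 → van 4  [load 400/1050]
  100 → van 2  [load 1000/1050]
  100 → van 3  [load 1000/1050]
  100 → van 4  [load 500/1050]
4 vans opened.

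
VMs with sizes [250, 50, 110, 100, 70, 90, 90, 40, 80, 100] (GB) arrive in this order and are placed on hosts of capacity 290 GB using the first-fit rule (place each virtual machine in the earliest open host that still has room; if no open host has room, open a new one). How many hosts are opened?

  250 → host 1 (new)  [load 250/290]
  50 → host 2 (new)  [load 50/290]
  110 → host 2  [load 160/290]
  100 → host 2  [load 260/290]
  70 → host 3 (new)  [load 70/290]
  90 → host 3  [load 160/290]
  90 → host 3  [load 250/290]
  40 → host 1  [load 290/290]
  80 → host 4 (new)  [load 80/290]
  100 → host 4  [load 180/290]
4 hosts opened.

4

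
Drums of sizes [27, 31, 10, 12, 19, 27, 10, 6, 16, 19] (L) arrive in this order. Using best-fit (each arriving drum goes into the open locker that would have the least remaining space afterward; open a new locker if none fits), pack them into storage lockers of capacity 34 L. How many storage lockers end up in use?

7

  27 → locker 1 (new)  [load 27/34]
  31 → locker 2 (new)  [load 31/34]
  10 → locker 3 (new)  [load 10/34]
  12 → locker 3  [load 22/34]
  19 → locker 4 (new)  [load 19/34]
  27 → locker 5 (new)  [load 27/34]
  10 → locker 3  [load 32/34]
  6 → locker 1  [load 33/34]
  16 → locker 6 (new)  [load 16/34]
  19 → locker 7 (new)  [load 19/34]
7 storage lockers opened.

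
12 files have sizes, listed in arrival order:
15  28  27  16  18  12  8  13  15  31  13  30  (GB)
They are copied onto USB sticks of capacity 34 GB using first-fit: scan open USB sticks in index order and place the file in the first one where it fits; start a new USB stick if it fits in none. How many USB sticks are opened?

  15 → USB stick 1 (new)  [load 15/34]
  28 → USB stick 2 (new)  [load 28/34]
  27 → USB stick 3 (new)  [load 27/34]
  16 → USB stick 1  [load 31/34]
  18 → USB stick 4 (new)  [load 18/34]
  12 → USB stick 4  [load 30/34]
  8 → USB stick 5 (new)  [load 8/34]
  13 → USB stick 5  [load 21/34]
  15 → USB stick 6 (new)  [load 15/34]
  31 → USB stick 7 (new)  [load 31/34]
  13 → USB stick 5  [load 34/34]
  30 → USB stick 8 (new)  [load 30/34]
8 USB sticks opened.

8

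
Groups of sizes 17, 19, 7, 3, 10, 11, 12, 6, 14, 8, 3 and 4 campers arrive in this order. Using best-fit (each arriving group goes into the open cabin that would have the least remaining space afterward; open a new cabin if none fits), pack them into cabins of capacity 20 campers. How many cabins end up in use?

6

  17 → cabin 1 (new)  [load 17/20]
  19 → cabin 2 (new)  [load 19/20]
  7 → cabin 3 (new)  [load 7/20]
  3 → cabin 1  [load 20/20]
  10 → cabin 3  [load 17/20]
  11 → cabin 4 (new)  [load 11/20]
  12 → cabin 5 (new)  [load 12/20]
  6 → cabin 5  [load 18/20]
  14 → cabin 6 (new)  [load 14/20]
  8 → cabin 4  [load 19/20]
  3 → cabin 3  [load 20/20]
  4 → cabin 6  [load 18/20]
6 cabins opened.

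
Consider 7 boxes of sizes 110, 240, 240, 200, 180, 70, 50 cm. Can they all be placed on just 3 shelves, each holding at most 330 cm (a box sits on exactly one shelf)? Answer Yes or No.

No

Total = 1090 cm; ⌈1090/330⌉ = 4.
At least 4 shelves are required, but only 3 are allowed.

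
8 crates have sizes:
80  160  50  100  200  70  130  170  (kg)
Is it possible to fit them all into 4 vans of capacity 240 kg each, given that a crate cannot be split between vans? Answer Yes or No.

No

Total = 960 kg; ⌈960/240⌉ = 4.
The bound of 4 does not rule out 4, but exhaustive search shows no assignment into 4 vans of capacity 240 kg exists — the minimum is 5.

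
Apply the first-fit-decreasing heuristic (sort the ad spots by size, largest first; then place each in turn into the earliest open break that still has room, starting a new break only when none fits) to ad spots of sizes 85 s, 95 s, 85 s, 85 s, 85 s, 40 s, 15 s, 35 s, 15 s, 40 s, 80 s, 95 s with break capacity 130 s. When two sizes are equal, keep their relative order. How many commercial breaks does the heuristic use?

Sorted descending: 95, 95, 85, 85, 85, 85, 80, 40, 40, 35, 15, 15.
  95 → break 1 (new)  [load 95/130]
  95 → break 2 (new)  [load 95/130]
  85 → break 3 (new)  [load 85/130]
  85 → break 4 (new)  [load 85/130]
  85 → break 5 (new)  [load 85/130]
  85 → break 6 (new)  [load 85/130]
  80 → break 7 (new)  [load 80/130]
  40 → break 3  [load 125/130]
  40 → break 4  [load 125/130]
  35 → break 1  [load 130/130]
  15 → break 2  [load 110/130]
  15 → break 2  [load 125/130]
7 commercial breaks opened.

7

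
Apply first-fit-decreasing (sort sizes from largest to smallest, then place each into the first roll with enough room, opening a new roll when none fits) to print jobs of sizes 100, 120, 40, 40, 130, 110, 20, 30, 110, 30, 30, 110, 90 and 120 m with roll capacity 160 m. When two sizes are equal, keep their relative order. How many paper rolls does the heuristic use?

Sorted descending: 130, 120, 120, 110, 110, 110, 100, 90, 40, 40, 30, 30, 30, 20.
  130 → roll 1 (new)  [load 130/160]
  120 → roll 2 (new)  [load 120/160]
  120 → roll 3 (new)  [load 120/160]
  110 → roll 4 (new)  [load 110/160]
  110 → roll 5 (new)  [load 110/160]
  110 → roll 6 (new)  [load 110/160]
  100 → roll 7 (new)  [load 100/160]
  90 → roll 8 (new)  [load 90/160]
  40 → roll 2  [load 160/160]
  40 → roll 3  [load 160/160]
  30 → roll 1  [load 160/160]
  30 → roll 4  [load 140/160]
  30 → roll 5  [load 140/160]
  20 → roll 4  [load 160/160]
8 paper rolls opened.

8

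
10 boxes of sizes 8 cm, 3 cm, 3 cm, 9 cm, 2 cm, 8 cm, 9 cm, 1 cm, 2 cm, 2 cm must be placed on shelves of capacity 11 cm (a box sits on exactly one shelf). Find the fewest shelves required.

5

Total = 9 + 9 + 8 + 8 + 3 + 3 + 2 + 2 + 2 + 1 = 47 cm.
Lower bound: ⌈47/11⌉ = 5 shelves.
A packing using 5 shelves:
  shelf 1: 9 + 2 = 11
  shelf 2: 9 + 2 = 11
  shelf 3: 8 + 3 = 11
  shelf 4: 8 + 3 = 11
  shelf 5: 2 + 1 = 3
This matches the lower bound, so 5 is optimal.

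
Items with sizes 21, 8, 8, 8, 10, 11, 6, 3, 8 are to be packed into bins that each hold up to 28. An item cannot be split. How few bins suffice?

4

Total = 21 + 11 + 10 + 8 + 8 + 8 + 8 + 6 + 3 = 83.
Lower bound: ⌈83/28⌉ = 3 bins.
A packing using 4 bins:
  bin 1: 21 + 6 = 27
  bin 2: 11 + 10 + 3 = 24
  bin 3: 8 + 8 + 8 = 24
  bin 4: 8 = 8
No arrangement into 3 bins stays within capacity, so 4 is optimal.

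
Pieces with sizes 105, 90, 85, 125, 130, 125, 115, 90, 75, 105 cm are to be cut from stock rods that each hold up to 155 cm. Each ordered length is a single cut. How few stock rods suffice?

Total = 130 + 125 + 125 + 115 + 105 + 105 + 90 + 90 + 85 + 75 = 1045 cm.
Lower bound: ⌈1045/155⌉ = 7 stock rods.
Also, 9 pieces each exceed 155/2 cm, and no two of those can share a stock rod, so at least 9 stock rods are needed.
A packing using 10 stock rods:
  stock rod 1: 130 = 130
  stock rod 2: 125 = 125
  stock rod 3: 125 = 125
  stock rod 4: 115 = 115
  stock rod 5: 105 = 105
  stock rod 6: 105 = 105
  stock rod 7: 90 = 90
  stock rod 8: 90 = 90
  stock rod 9: 85 = 85
  stock rod 10: 75 = 75
No arrangement into 9 stock rods stays within capacity, so 10 is optimal.

10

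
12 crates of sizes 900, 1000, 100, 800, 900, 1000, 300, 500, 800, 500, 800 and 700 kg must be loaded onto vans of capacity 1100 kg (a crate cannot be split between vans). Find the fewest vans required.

9

Total = 1000 + 1000 + 900 + 900 + 800 + 800 + 800 + 700 + 500 + 500 + 300 + 100 = 8300 kg.
Lower bound: ⌈8300/1100⌉ = 8 vans.
A packing using 9 vans:
  van 1: 1000 + 100 = 1100
  van 2: 1000 = 1000
  van 3: 900 = 900
  van 4: 900 = 900
  van 5: 800 + 300 = 1100
  van 6: 800 = 800
  van 7: 800 = 800
  van 8: 700 = 700
  van 9: 500 + 500 = 1000
No arrangement into 8 vans stays within capacity, so 9 is optimal.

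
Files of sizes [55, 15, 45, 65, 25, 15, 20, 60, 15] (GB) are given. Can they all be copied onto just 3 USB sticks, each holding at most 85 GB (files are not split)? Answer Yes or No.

Total = 315 GB; ⌈315/85⌉ = 4.
At least 4 USB sticks are required, but only 3 are allowed.

No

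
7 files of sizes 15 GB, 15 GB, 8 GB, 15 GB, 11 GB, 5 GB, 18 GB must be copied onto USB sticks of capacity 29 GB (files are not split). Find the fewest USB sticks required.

4

Total = 18 + 15 + 15 + 15 + 11 + 8 + 5 = 87 GB.
Lower bound: ⌈87/29⌉ = 3 USB sticks.
Also, 4 files each exceed 29/2 GB, and no two of those can share a USB stick, so at least 4 USB sticks are needed.
A packing using 4 USB sticks:
  USB stick 1: 18 + 11 = 29
  USB stick 2: 15 + 8 + 5 = 28
  USB stick 3: 15 = 15
  USB stick 4: 15 = 15
This matches the lower bound, so 4 is optimal.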